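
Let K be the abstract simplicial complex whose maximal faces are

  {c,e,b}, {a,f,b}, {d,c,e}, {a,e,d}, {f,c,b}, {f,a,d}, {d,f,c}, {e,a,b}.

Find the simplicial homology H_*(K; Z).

H_0 ≅ Z,  H_1 = 0,  H_2 ≅ Z.

We work with the vertex ordering a < b < c < d < e < f. The simplices of K, each written with vertices in increasing order, are:

  0-simplices (6): a, b, c, d, e, f
  1-simplices (12): ab, ad, ae, af, bc, be, bf, cd, ce, cf, de, df
  2-simplices (8): abe, abf, ade, adf, bce, bcf, cde, cdf

giving chain groups C_0 ≅ Z^6, C_1 ≅ Z^12, C_2 ≅ Z^8.

The boundary map ∂_1: C_1 → C_0 maps an edge to its endpoints' difference, ∂[p,q] = q − p.
This gives a 6×12 integer matrix of rank 5; reducing to Smith normal form yields diagonal entries (1,1,1,1,1).

∂_2: C_2 → C_1 acts by ∂[p,q,r] = [q,r] − [p,r] + [p,q]. For instance
  ∂cdf = df − cf + cd,
  ∂adf = df − af + ad.
As a 12×8 matrix over Z this has rank 7, with invariant factors (1,1,1,1,1,1,1).

From H_k ≅ ker(∂_k) / im(∂_{k+1}) we obtain:

  H_0: rank C_0 − rank ∂_1 = 6 − 5 = 1, and the invariant factors of ∂_1 are all 1, so H_0 ≅ Z.
  H_1: rank ker ∂_1 − rank ∂_2 = (12 − 5) − 7 = 0, and the invariant factors of ∂_2 are all 1, so H_1 ≅ 0.
  H_2: rank ker ∂_2 − rank ∂_3 = (8 − 7) − 0 = 1, and there is no ∂_3, so H_2 ≅ Z.

(K is a triangulation of the 2-sphere S^2.)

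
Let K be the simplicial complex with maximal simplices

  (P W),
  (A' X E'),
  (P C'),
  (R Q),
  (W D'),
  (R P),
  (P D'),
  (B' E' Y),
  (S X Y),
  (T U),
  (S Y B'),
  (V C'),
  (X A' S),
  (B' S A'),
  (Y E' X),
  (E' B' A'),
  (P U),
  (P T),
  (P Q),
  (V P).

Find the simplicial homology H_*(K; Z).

Order the vertices as P < Q < R < S < T < U < V < W < X < Y < A' < B' < C' < D' < E'. Listing each simplex with vertices in this order, K has dimension 2 with simplices:

  0-simplices (15): [P], [Q], [R], [S], [T], [U], [V], [W], [X], [Y], [A'], [B'], [C'], [D'], [E']
  1-simplices (24): (24 of them)
  2-simplices (8): [S,X,Y], [S,X,A'], [S,Y,B'], [S,A',B'], [X,Y,E'], [X,A',E'], [Y,B',E'], [A',B',E']

Hence C_0 ≅ Z^15, C_1 ≅ Z^24, C_2 ≅ Z^8.

The boundary map ∂_1: C_1 → C_0 maps an edge to its endpoints' difference, ∂[p,q] = q − p.
The 15×24 boundary matrix has rank 13 and Smith normal form diag(1,1,1,1,1,1,1,1,1,1,1,1,1).

The boundary map ∂_2: C_2 → C_1 maps a triangle to the signed sum of its edges. For instance
  ∂[Y,B',E'] = [B',E'] − [Y,E'] + [Y,B'],
  ∂[X,Y,E'] = [Y,E'] − [X,E'] + [X,Y].
This gives a 24×8 integer matrix of rank 7; reducing to Smith normal form yields diagonal entries (1,1,1,1,1,1,1).

From H_k ≅ ker(∂_k) / im(∂_{k+1}) we obtain:

  H_0: rank C_0 − rank ∂_1 = 15 − 13 = 2, and the invariant factors of ∂_1 are all 1, so H_0 ≅ Z^2.
  H_1: rank ker ∂_1 − rank ∂_2 = (24 − 13) − 7 = 4, and the invariant factors of ∂_2 are all 1, so H_1 ≅ Z^4.
  H_2: rank ker ∂_2 − rank ∂_3 = (8 − 7) − 0 = 1, and there is no ∂_3, so H_2 ≅ Z.

(K is a triangulation of the disjoint union of the 2-sphere S^2 and a wedge of 4 circles.)

H_0 = Z^2,  H_1 = Z^4,  H_2 = Z.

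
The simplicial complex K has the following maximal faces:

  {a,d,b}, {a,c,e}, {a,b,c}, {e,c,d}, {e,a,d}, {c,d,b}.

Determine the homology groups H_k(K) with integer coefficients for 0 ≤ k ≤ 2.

Order the vertices as a < b < c < d < e. Listing each simplex with vertices in this order, K has dimension 2 with simplices:

  0-simplices (5): a, b, c, d, e
  1-simplices (9): ab, ac, ad, ae, bc, bd, cd, ce, de
  2-simplices (6): abc, abd, ace, ade, bcd, cde

so the chain groups are C_0 ≅ Z^5, C_1 ≅ Z^9, C_2 ≅ Z^6.

Boundary ∂_1: C_1 → C_0 sends each edge [p,q] (with p < q) to q − p. For instance
  ∂ab = b − a.
The 5×9 boundary matrix has rank 4 and Smith normal form diag(1,1,1,1).

∂_2: C_2 → C_1 sends each 2-simplex [p,q,r] to [q,r] − [p,r] + [p,q]. For instance
  ∂ace = ce − ae + ac,
  ∂bcd = cd − bd + bc.
This gives a 9×6 integer matrix of rank 5; reducing to Smith normal form yields diagonal entries (1,1,1,1,1).

From H_k ≅ ker(∂_k) / im(∂_{k+1}) we obtain:

  H_0: rank C_0 − rank ∂_1 = 5 − 4 = 1, and the invariant factors of ∂_1 are all 1, so H_0 = Z.
  H_1: rank ker ∂_1 − rank ∂_2 = (9 − 4) − 5 = 0, and the invariant factors of ∂_2 are all 1, so H_1 = 0.
  H_2: rank ker ∂_2 − rank ∂_3 = (6 − 5) − 0 = 1, and there is no ∂_3, so H_2 = Z.

As a check, the Euler characteristic is 5 − 9 + 6 = 2, which agrees with 1 − 0 + 1 = 2.
(K is a triangulation of the 2-sphere S^2.)

H_0 ≅ Z,  H_1 = 0,  H_2 ≅ Z.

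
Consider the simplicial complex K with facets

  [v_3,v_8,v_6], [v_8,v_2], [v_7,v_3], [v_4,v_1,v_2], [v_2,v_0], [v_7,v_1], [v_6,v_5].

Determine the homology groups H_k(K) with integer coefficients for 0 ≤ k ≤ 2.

H_0 = Z,  H_1 = Z,  H_2 = 0.

Order the vertices as v_0 < v_1 < v_2 < v_3 < v_4 < v_5 < v_6 < v_7 < v_8. Listing each simplex with vertices in this order, K has dimension 2 with simplices:

  0-simplices (9): [v_0], [v_1], [v_2], [v_3], [v_4], [v_5], [v_6], [v_7], [v_8]
  1-simplices (11): [v_0,v_2], [v_1,v_2], [v_1,v_4], [v_1,v_7], [v_2,v_4], [v_2,v_8], [v_3,v_6], [v_3,v_7], [v_3,v_8], [v_5,v_6], [v_6,v_8]
  2-simplices (2): [v_1,v_2,v_4], [v_3,v_6,v_8]

so the chain groups are C_0 ≅ Z^9, C_1 ≅ Z^11, C_2 ≅ Z^2.

The boundary map ∂_1: C_1 → C_0 sends each edge [p,q] (with p < q) to q − p. For instance
  ∂[v_3,v_8] = [v_8] − [v_3].
The resulting 9×11 matrix has rank 8, and its Smith normal form has invariant factors (1,1,1,1,1,1,1,1).

∂_2: C_2 → C_1 acts by ∂[p,q,r] = [q,r] − [p,r] + [p,q]. For instance
  ∂[v_3,v_6,v_8] = [v_6,v_8] − [v_3,v_8] + [v_3,v_6],
  ∂[v_1,v_2,v_4] = [v_2,v_4] − [v_1,v_4] + [v_1,v_2].
As a 11×2 matrix over Z this has rank 2, with invariant factors (1,1).

Computing H_k = (kernel of ∂_k) / (image of ∂_{k+1}):

  H_0: rank C_0 − rank ∂_1 = 9 − 8 = 1, and the invariant factors of ∂_1 are all 1, so H_0 = Z.
  H_1: rank ker ∂_1 − rank ∂_2 = (11 − 8) − 2 = 1, and the invariant factors of ∂_2 are all 1, so H_1 = Z.
  H_2: rank ker ∂_2 − rank ∂_3 = (2 − 2) − 0 = 0, and there is no ∂_3, so H_2 = 0.

As a check, the Euler characteristic is 9 − 11 + 2 = 0, which agrees with 1 − 1 + 0 = 0.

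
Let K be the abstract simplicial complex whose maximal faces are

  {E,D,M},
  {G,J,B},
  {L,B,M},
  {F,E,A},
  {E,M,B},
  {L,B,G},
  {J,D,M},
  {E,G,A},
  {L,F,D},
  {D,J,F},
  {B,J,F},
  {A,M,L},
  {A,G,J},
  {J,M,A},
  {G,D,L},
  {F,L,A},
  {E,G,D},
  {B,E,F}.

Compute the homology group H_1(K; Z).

Order the vertices as A < B < D < E < F < G < J < L < M. Listing each simplex with vertices in this order, K has dimension 2 with simplices:

  0-simplices (9): A, B, D, E, F, G, J, L, M
  1-simplices (27): AE, AF, AG, AJ, AL, AM, BE, BF, BG, BJ, BL, BM, DE, DF, DG, DJ, DL, DM, EF, EG, EM, FJ, FL, GJ, GL, JM, LM
  2-simplices (18): AEF, AEG, AFL, AGJ, AJM, ALM, BEF, BEM, BFJ, BGJ, BGL, BLM, DEG, DEM, DFJ, DFL, DGL, DJM

so the chain groups are C_0 ≅ Z^9, C_1 ≅ Z^27, C_2 ≅ Z^18.

∂_1: C_1 → C_0 is given by ∂[p,q] = [q] − [p]. For instance
  ∂EG = G − E.
The resulting 9×27 matrix has rank 8, and its Smith normal form has invariant factors (1,1,1,1,1,1,1,1).

∂_2: C_2 → C_1 maps a triangle to the signed sum of its edges. For instance
  ∂BEM = EM − BM + BE,
  ∂AEG = EG − AG + AE.
As a 27×18 matrix over Z this has rank 17, with invariant factors (1,1,1,1,1,1,1,1,1,1,1,1,1,1,1,1,1).

From H_k ≅ ker(∂_k) / im(∂_{k+1}) we obtain:

  H_1: rank ker ∂_1 − rank ∂_2 = (27 − 8) − 17 = 2, and the invariant factors of ∂_2 are all 1, so H_1 ≅ Z^2.

(K is a triangulation of the torus T^2.)

H_1 ≅ Z^2.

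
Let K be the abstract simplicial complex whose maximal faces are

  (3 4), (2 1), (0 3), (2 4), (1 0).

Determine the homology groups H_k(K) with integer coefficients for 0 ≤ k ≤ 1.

Take the total order 0 < 1 < 2 < 3 < 4 on the vertex set. Then K (dimension 1) consists of the simplices:

  0-simplices (5): [0], [1], [2], [3], [4]
  1-simplices (5): [0,1], [0,3], [1,2], [2,4], [3,4]

giving chain groups C_0 ≅ Z^5, C_1 ≅ Z^5.

The boundary map ∂_1: C_1 → C_0 is given by ∂[p,q] = [q] − [p]. For instance
  ∂[0,3] = [3] − [0].
The resulting 5×5 matrix has rank 4, and its Smith normal form has invariant factors (1,1,1,1).

From H_k ≅ ker(∂_k) / im(∂_{k+1}) we obtain:

  H_0: rank C_0 − rank ∂_1 = 5 − 4 = 1, and the invariant factors of ∂_1 are all 1, so H_0 ≅ Z.
  H_1: rank ker ∂_1 − rank ∂_2 = (5 − 4) − 0 = 1, and there is no ∂_2, so H_1 ≅ Z.

As a check, the Euler characteristic is 5 − 5 = 0, which agrees with 1 − 1 = 0.

H_0 = Z,  H_1 = Z.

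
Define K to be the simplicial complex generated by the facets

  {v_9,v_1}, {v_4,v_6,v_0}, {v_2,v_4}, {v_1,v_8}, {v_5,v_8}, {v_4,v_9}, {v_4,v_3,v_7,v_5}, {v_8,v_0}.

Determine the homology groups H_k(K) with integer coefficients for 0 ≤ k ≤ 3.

Take the total order v_0 < v_1 < v_2 < v_3 < v_4 < v_5 < v_6 < v_7 < v_8 < v_9 on the vertex set. Then K (dimension 3) consists of the simplices:

  0-simplices (10): [v_0], [v_1], [v_2], [v_3], [v_4], [v_5], [v_6], [v_7], [v_8], [v_9]
  1-simplices (15): (15 of them)
  2-simplices (5): [v_0,v_4,v_6], [v_3,v_4,v_5], [v_3,v_4,v_7], [v_3,v_5,v_7], [v_4,v_5,v_7]
  3-simplices (1): [v_3,v_4,v_5,v_7]

so the chain groups are C_0 ≅ Z^10, C_1 ≅ Z^15, C_2 ≅ Z^5, C_3 ≅ Z^1.

∂_1: C_1 → C_0 is given by ∂[p,q] = [q] − [p]. For instance
  ∂[v_2,v_4] = [v_4] − [v_2].
The 10×15 boundary matrix has rank 9 and Smith normal form diag(1,1,1,1,1,1,1,1,1).

Boundary ∂_2: C_2 → C_1 sends each 2-simplex [p,q,r] to [q,r] − [p,r] + [p,q]. For instance
  ∂[v_4,v_5,v_7] = [v_5,v_7] − [v_4,v_7] + [v_4,v_5],
  ∂[v_3,v_4,v_5] = [v_4,v_5] − [v_3,v_5] + [v_3,v_4].
This gives a 15×5 integer matrix of rank 4; reducing to Smith normal form yields diagonal entries (1,1,1,1).

∂_3: C_3 → C_2 sends each 3-simplex σ to the alternating sum Σ_i (−1)^i (σ with its i-th vertex removed). For instance
  ∂[v_3,v_4,v_5,v_7] = [v_4,v_5,v_7] − [v_3,v_5,v_7] + [v_3,v_4,v_7] − [v_3,v_4,v_5].
As a 5×1 matrix over Z this has rank 1, with invariant factors (1).

Computing H_k = (kernel of ∂_k) / (image of ∂_{k+1}):

  H_0: rank C_0 − rank ∂_1 = 10 − 9 = 1, and the invariant factors of ∂_1 are all 1, so H_0 = Z.
  H_1: rank ker ∂_1 − rank ∂_2 = (15 − 9) − 4 = 2, and the invariant factors of ∂_2 are all 1, so H_1 = Z^2.
  H_2: rank ker ∂_2 − rank ∂_3 = (5 − 4) − 1 = 0, and the invariant factors of ∂_3 are all 1, so H_2 = 0.
  H_3: rank ker ∂_3 − rank ∂_4 = (1 − 1) − 0 = 0, and there is no ∂_4, so H_3 = 0.

As a check, the Euler characteristic is 10 − 15 + 5 − 1 = -1, which agrees with 1 − 2 + 0 − 0 = -1.

H_0 = Z,  H_1 = Z^2,  H_2 = 0,  H_3 = 0.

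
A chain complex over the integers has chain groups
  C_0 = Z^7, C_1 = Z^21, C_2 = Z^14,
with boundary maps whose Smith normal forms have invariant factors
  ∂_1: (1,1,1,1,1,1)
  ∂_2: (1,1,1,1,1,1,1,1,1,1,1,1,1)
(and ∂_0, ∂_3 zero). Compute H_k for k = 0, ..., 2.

H_0: b_0 = 7 − 0 − 6 = 1; torsion from ∂_1 factors > 1: none. So H_0 = Z.
H_1: b_1 = 21 − 6 − 13 = 2; torsion from ∂_2 factors > 1: none. So H_1 = Z^2.
H_2: b_2 = 14 − 13 − 0 = 1; torsion from ∂_3 factors > 1: none. So H_2 = Z.

H_0 = Z,  H_1 = Z^2,  H_2 = Z.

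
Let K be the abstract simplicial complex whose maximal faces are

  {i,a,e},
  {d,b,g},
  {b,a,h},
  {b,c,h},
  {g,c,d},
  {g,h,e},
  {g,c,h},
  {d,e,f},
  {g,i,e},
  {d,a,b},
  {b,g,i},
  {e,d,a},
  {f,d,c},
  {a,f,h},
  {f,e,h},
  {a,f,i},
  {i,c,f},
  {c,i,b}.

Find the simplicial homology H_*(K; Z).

We work with the vertex ordering a < b < c < d < e < f < g < h < i. The simplices of K, each written with vertices in increasing order, are:

  0-simplices (9): a, b, c, d, e, f, g, h, i
  1-simplices (27): ab, ad, ae, af, ah, ai, bc, bd, bg, bh, bi, cd, cf, cg, ch, ci, de, df, dg, ef, eg, eh, ei, fh, fi, gh, gi
  2-simplices (18): abd, abh, ade, aei, afh, afi, bch, bci, bdg, bgi, cdf, cdg, cfi, cgh, def, efh, egh, egi

Hence C_0 ≅ Z^9, C_1 ≅ Z^27, C_2 ≅ Z^18.

∂_1: C_1 → C_0 is given by ∂[p,q] = [q] − [p]. For instance
  ∂dg = g − d.
The 9×27 boundary matrix has rank 8 and Smith normal form diag(1,1,1,1,1,1,1,1).

Boundary ∂_2: C_2 → C_1 sends each 2-simplex [p,q,r] to [q,r] − [p,r] + [p,q]. For instance
  ∂egi = gi − ei + eg,
  ∂efh = fh − eh + ef.
As a 27×18 matrix over Z this has rank 18, with invariant factors (1,1,1,1,1,1,1,1,1,1,1,1,1,1,1,1,1,2).

Computing H_k = (kernel of ∂_k) / (image of ∂_{k+1}):

  H_0: rank C_0 − rank ∂_1 = 9 − 8 = 1, and the invariant factors of ∂_1 are all 1, so H_0 = Z.
  H_1: rank ker ∂_1 − rank ∂_2 = (27 − 8) − 18 = 1, and ∂_2 has invariant factor 2 > 1, so H_1 = Z ⊕ Z/2.
  H_2: rank ker ∂_2 − rank ∂_3 = (18 − 18) − 0 = 0, and there is no ∂_3, so H_2 = 0.

(K is a triangulation of the Klein bottle.)

H_0 = Z,  H_1 = Z ⊕ Z/2,  H_2 = 0.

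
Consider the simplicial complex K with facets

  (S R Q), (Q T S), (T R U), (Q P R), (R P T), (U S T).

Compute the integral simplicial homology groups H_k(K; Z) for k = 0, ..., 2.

We work with the vertex ordering P < Q < R < S < T < U. The simplices of K, each written with vertices in increasing order, are:

  0-simplices (6): P, Q, R, S, T, U
  1-simplices (12): PQ, PR, PT, QR, QS, QT, RS, RT, RU, ST, SU, TU
  2-simplices (6): PQR, PRT, QRS, QST, RTU, STU

so the chain groups are C_0 ≅ Z^6, C_1 ≅ Z^12, C_2 ≅ Z^6.

The boundary map ∂_1: C_1 → C_0 sends each edge [p,q] (with p < q) to q − p.
The 6×12 boundary matrix has rank 5 and Smith normal form diag(1,1,1,1,1).

∂_2: C_2 → C_1 sends each 2-simplex [p,q,r] to [q,r] − [p,r] + [p,q]. For instance
  ∂RTU = TU − RU + RT,
  ∂PRT = RT − PT + PR.
The 12×6 boundary matrix has rank 6 and Smith normal form diag(1,1,1,1,1,1).

Reading off H_k = ker ∂_k / im ∂_{k+1}:

  H_0: rank C_0 − rank ∂_1 = 6 − 5 = 1, and the invariant factors of ∂_1 are all 1, so H_0 ≅ Z.
  H_1: rank ker ∂_1 − rank ∂_2 = (12 − 5) − 6 = 1, and the invariant factors of ∂_2 are all 1, so H_1 ≅ Z.
  H_2: rank ker ∂_2 − rank ∂_3 = (6 − 6) − 0 = 0, and there is no ∂_3, so H_2 ≅ 0.

H_0 = Z,  H_1 = Z,  H_2 = 0.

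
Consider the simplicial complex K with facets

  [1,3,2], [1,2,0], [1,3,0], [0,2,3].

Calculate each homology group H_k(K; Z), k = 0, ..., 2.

H_0 = Z,  H_1 = 0,  H_2 = Z.

Fix the vertex order 0 < 1 < 2 < 3 and write every simplex with vertices in increasing order. Then dim K = 2 and the simplices of K are:

  0-simplices (4): [0], [1], [2], [3]
  1-simplices (6): [0,1], [0,2], [0,3], [1,2], [1,3], [2,3]
  2-simplices (4): [0,1,2], [0,1,3], [0,2,3], [1,2,3]

Hence C_0 ≅ Z^4, C_1 ≅ Z^6, C_2 ≅ Z^4.

∂_1: C_1 → C_0 sends each edge [p,q] (with p < q) to q − p.
The resulting 4×6 matrix has rank 3, and its Smith normal form has invariant factors (1,1,1).

Boundary ∂_2: C_2 → C_1 maps a triangle to the signed sum of its edges. For instance
  ∂[1,2,3] = [2,3] − [1,3] + [1,2],
  ∂[0,1,3] = [1,3] − [0,3] + [0,1].
As a 6×4 matrix over Z this has rank 3, with invariant factors (1,1,1).

Reading off H_k = ker ∂_k / im ∂_{k+1}:

  H_0: rank C_0 − rank ∂_1 = 4 − 3 = 1, and the invariant factors of ∂_1 are all 1, so H_0 ≅ Z.
  H_1: rank ker ∂_1 − rank ∂_2 = (6 − 3) − 3 = 0, and the invariant factors of ∂_2 are all 1, so H_1 ≅ 0.
  H_2: rank ker ∂_2 − rank ∂_3 = (4 − 3) − 0 = 1, and there is no ∂_3, so H_2 ≅ Z.

As a check, the Euler characteristic is 4 − 6 + 4 = 2, which agrees with 1 − 0 + 1 = 2.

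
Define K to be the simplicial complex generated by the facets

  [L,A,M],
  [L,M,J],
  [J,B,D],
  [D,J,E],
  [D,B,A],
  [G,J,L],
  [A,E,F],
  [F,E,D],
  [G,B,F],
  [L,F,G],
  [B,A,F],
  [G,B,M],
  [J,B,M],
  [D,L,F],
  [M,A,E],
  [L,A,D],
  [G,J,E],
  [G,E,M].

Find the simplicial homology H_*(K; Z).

H_0 = Z,  H_1 = Z ⊕ Z/2Z,  H_2 = 0.

K has 9 vertices, 27 edges, 18 triangles.
rank ∂_0 = 0, rank ∂_1 = 8 ⇒ b_0 = 9 − 0 − 8 = 1; all invariant factors of ∂_1 are 1 so no torsion. So H_0 = Z.
rank ∂_1 = 8, rank ∂_2 = 18 ⇒ b_1 = 27 − 8 − 18 = 1; ∂_2 has invariant factor(s) [2] giving torsion. So H_1 = Z ⊕ Z/2Z.
rank ∂_2 = 18, rank ∂_3 = 0 ⇒ b_2 = 18 − 18 − 0 = 0. So H_2 = 0.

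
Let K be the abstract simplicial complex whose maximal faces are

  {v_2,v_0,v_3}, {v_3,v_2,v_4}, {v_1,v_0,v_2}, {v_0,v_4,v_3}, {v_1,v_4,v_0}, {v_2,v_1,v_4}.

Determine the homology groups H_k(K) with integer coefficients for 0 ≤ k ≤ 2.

Take the total order v_0 < v_1 < v_2 < v_3 < v_4 on the vertex set. Then K (dimension 2) consists of the simplices:

  0-simplices (5): [v_0], [v_1], [v_2], [v_3], [v_4]
  1-simplices (9): [v_0,v_1], [v_0,v_2], [v_0,v_3], [v_0,v_4], [v_1,v_2], [v_1,v_4], [v_2,v_3], [v_2,v_4], [v_3,v_4]
  2-simplices (6): [v_0,v_1,v_2], [v_0,v_1,v_4], [v_0,v_2,v_3], [v_0,v_3,v_4], [v_1,v_2,v_4], [v_2,v_3,v_4]

giving chain groups C_0 ≅ Z^5, C_1 ≅ Z^9, C_2 ≅ Z^6.

∂_1: C_1 → C_0 is given by ∂[p,q] = [q] − [p].
The 5×9 boundary matrix has rank 4 and Smith normal form diag(1,1,1,1).

Boundary ∂_2: C_2 → C_1 maps a triangle to the signed sum of its edges. For instance
  ∂[v_0,v_2,v_3] = [v_2,v_3] − [v_0,v_3] + [v_0,v_2],
  ∂[v_0,v_1,v_2] = [v_1,v_2] − [v_0,v_2] + [v_0,v_1].
The 9×6 boundary matrix has rank 5 and Smith normal form diag(1,1,1,1,1).

Now H_k = ker ∂_k / im ∂_{k+1}, so:

  H_0: rank C_0 − rank ∂_1 = 5 − 4 = 1, and the invariant factors of ∂_1 are all 1, so H_0 = Z.
  H_1: rank ker ∂_1 − rank ∂_2 = (9 − 4) − 5 = 0, and the invariant factors of ∂_2 are all 1, so H_1 = 0.
  H_2: rank ker ∂_2 − rank ∂_3 = (6 − 5) − 0 = 1, and there is no ∂_3, so H_2 = Z.

H_0 ≅ Z,  H_1 = 0,  H_2 ≅ Z.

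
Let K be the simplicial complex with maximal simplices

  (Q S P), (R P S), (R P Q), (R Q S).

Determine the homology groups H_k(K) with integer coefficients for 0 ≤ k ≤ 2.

Order the vertices as P < Q < R < S. Listing each simplex with vertices in this order, K has dimension 2 with simplices:

  0-simplices (4): P, Q, R, S
  1-simplices (6): PQ, PR, PS, QR, QS, RS
  2-simplices (4): PQR, PQS, PRS, QRS

so the chain groups are C_0 ≅ Z^4, C_1 ≅ Z^6, C_2 ≅ Z^4.

The boundary map ∂_1: C_1 → C_0 is given by ∂[p,q] = [q] − [p].
The 4×6 boundary matrix has rank 3 and Smith normal form diag(1,1,1).

The boundary map ∂_2: C_2 → C_1 maps a triangle to the signed sum of its edges. For instance
  ∂QRS = RS − QS + QR,
  ∂PRS = RS − PS + PR.
The 6×4 boundary matrix has rank 3 and Smith normal form diag(1,1,1).

Computing H_k = (kernel of ∂_k) / (image of ∂_{k+1}):

  H_0: rank C_0 − rank ∂_1 = 4 − 3 = 1, and the invariant factors of ∂_1 are all 1, so H_0 ≅ Z.
  H_1: rank ker ∂_1 − rank ∂_2 = (6 − 3) − 3 = 0, and the invariant factors of ∂_2 are all 1, so H_1 ≅ 0.
  H_2: rank ker ∂_2 − rank ∂_3 = (4 − 3) − 0 = 1, and there is no ∂_3, so H_2 ≅ Z.

H_0 ≅ Z,  H_1 = 0,  H_2 ≅ Z.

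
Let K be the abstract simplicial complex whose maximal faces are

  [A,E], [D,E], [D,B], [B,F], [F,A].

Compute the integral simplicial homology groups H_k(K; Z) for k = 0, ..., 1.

K has 5 vertices, 5 edges.
rank ∂_0 = 0, rank ∂_1 = 4 ⇒ b_0 = 5 − 0 − 4 = 1; all invariant factors of ∂_1 are 1 so no torsion. So H_0 = Z.
rank ∂_1 = 4, rank ∂_2 = 0 ⇒ b_1 = 5 − 4 − 0 = 1. So H_1 = Z.

H_0 ≅ Z,  H_1 ≅ Z.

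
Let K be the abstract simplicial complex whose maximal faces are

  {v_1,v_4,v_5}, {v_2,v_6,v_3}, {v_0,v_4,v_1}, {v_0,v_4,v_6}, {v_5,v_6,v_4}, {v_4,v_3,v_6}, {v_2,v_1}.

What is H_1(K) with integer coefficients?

Take the total order v_0 < v_1 < v_2 < v_3 < v_4 < v_5 < v_6 on the vertex set. Then K (dimension 2) consists of the simplices:

  0-simplices (7): [v_0], [v_1], [v_2], [v_3], [v_4], [v_5], [v_6]
  1-simplices (13): [v_0,v_1], [v_0,v_4], [v_0,v_6], [v_1,v_2], [v_1,v_4], [v_1,v_5], [v_2,v_3], [v_2,v_6], [v_3,v_4], [v_3,v_6], [v_4,v_5], [v_4,v_6], [v_5,v_6]
  2-simplices (6): [v_0,v_1,v_4], [v_0,v_4,v_6], [v_1,v_4,v_5], [v_2,v_3,v_6], [v_3,v_4,v_6], [v_4,v_5,v_6]

Hence C_0 ≅ Z^7, C_1 ≅ Z^13, C_2 ≅ Z^6.

∂_1: C_1 → C_0 maps an edge to its endpoints' difference, ∂[p,q] = q − p. For instance
  ∂[v_4,v_6] = [v_6] − [v_4].
This gives a 7×13 integer matrix of rank 6; reducing to Smith normal form yields diagonal entries (1,1,1,1,1,1).

Boundary ∂_2: C_2 → C_1 sends each 2-simplex [p,q,r] to [q,r] − [p,r] + [p,q]. For instance
  ∂[v_3,v_4,v_6] = [v_4,v_6] − [v_3,v_6] + [v_3,v_4],
  ∂[v_4,v_5,v_6] = [v_5,v_6] − [v_4,v_6] + [v_4,v_5].
As a 13×6 matrix over Z this has rank 6, with invariant factors (1,1,1,1,1,1).

Reading off H_k = ker ∂_k / im ∂_{k+1}:

  H_1: rank ker ∂_1 − rank ∂_2 = (13 − 6) − 6 = 1, and the invariant factors of ∂_2 are all 1, so H_1 ≅ Z.

H_1 ≅ Z.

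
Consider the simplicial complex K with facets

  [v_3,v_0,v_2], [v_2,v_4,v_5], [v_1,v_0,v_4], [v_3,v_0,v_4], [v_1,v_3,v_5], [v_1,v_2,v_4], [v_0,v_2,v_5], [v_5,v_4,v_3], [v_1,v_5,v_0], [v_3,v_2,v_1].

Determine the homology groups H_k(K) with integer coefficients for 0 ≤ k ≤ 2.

Take the total order v_0 < v_1 < v_2 < v_3 < v_4 < v_5 on the vertex set. Then K (dimension 2) consists of the simplices:

  0-simplices (6): [v_0], [v_1], [v_2], [v_3], [v_4], [v_5]
  1-simplices (15): (15 of them)
  2-simplices (10): [v_0,v_1,v_4], [v_0,v_1,v_5], [v_0,v_2,v_3], [v_0,v_2,v_5], [v_0,v_3,v_4], [v_1,v_2,v_3], [v_1,v_2,v_4], [v_1,v_3,v_5], [v_2,v_4,v_5], [v_3,v_4,v_5]

so the chain groups are C_0 ≅ Z^6, C_1 ≅ Z^15, C_2 ≅ Z^10.

Boundary ∂_1: C_1 → C_0 sends each edge [p,q] (with p < q) to q − p. For instance
  ∂[v_3,v_5] = [v_5] − [v_3].
The 6×15 boundary matrix has rank 5 and Smith normal form diag(1,1,1,1,1).

The boundary map ∂_2: C_2 → C_1 acts by ∂[p,q,r] = [q,r] − [p,r] + [p,q]. For instance
  ∂[v_0,v_1,v_4] = [v_1,v_4] − [v_0,v_4] + [v_0,v_1],
  ∂[v_0,v_2,v_3] = [v_2,v_3] − [v_0,v_3] + [v_0,v_2].
The 15×10 boundary matrix has rank 10 and Smith normal form diag(1,1,1,1,1,1,1,1,1,2).

Reading off H_k = ker ∂_k / im ∂_{k+1}:

  H_0: rank C_0 − rank ∂_1 = 6 − 5 = 1, and the invariant factors of ∂_1 are all 1, so H_0 = Z.
  H_1: rank ker ∂_1 − rank ∂_2 = (15 − 5) − 10 = 0, and ∂_2 has invariant factor 2 > 1, so H_1 = Z/2Z.
  H_2: rank ker ∂_2 − rank ∂_3 = (10 − 10) − 0 = 0, and there is no ∂_3, so H_2 = 0.

H_0 ≅ Z,  H_1 ≅ Z/2Z,  H_2 = 0.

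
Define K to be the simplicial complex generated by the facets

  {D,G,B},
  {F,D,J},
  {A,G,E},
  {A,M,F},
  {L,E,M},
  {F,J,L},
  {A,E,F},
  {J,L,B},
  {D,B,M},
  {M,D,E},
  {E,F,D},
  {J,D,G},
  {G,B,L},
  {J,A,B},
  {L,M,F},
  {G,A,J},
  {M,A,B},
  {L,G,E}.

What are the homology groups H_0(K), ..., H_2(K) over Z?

Fix the vertex order A < B < D < E < F < G < J < L < M and write every simplex with vertices in increasing order. Then dim K = 2 and the simplices of K are:

  0-simplices (9): A, B, D, E, F, G, J, L, M
  1-simplices (27): AB, AE, AF, AG, AJ, AM, BD, BG, BJ, BL, BM, DE, DF, DG, DJ, DM, EF, EG, EL, EM, FJ, FL, FM, GJ, GL, JL, LM
  2-simplices (18): ABJ, ABM, AEF, AEG, AFM, AGJ, BDG, BDM, BGL, BJL, DEF, DEM, DFJ, DGJ, EGL, ELM, FJL, FLM

so the chain groups are C_0 ≅ Z^9, C_1 ≅ Z^27, C_2 ≅ Z^18.

The boundary map ∂_1: C_1 → C_0 is given by ∂[p,q] = [q] − [p]. For instance
  ∂BL = L − B.
This gives a 9×27 integer matrix of rank 8; reducing to Smith normal form yields diagonal entries (1,1,1,1,1,1,1,1).

∂_2: C_2 → C_1 maps a triangle to the signed sum of its edges. For instance
  ∂DGJ = GJ − DJ + DG,
  ∂BDG = DG − BG + BD.
As a 27×18 matrix over Z this has rank 18, with invariant factors (1,1,1,1,1,1,1,1,1,1,1,1,1,1,1,1,1,2).

Computing H_k = (kernel of ∂_k) / (image of ∂_{k+1}):

  H_0: rank C_0 − rank ∂_1 = 9 − 8 = 1, and the invariant factors of ∂_1 are all 1, so H_0 = Z.
  H_1: rank ker ∂_1 − rank ∂_2 = (27 − 8) − 18 = 1, and ∂_2 has invariant factor 2 > 1, so H_1 = Z ⊕ Z/2.
  H_2: rank ker ∂_2 − rank ∂_3 = (18 − 18) − 0 = 0, and there is no ∂_3, so H_2 = 0.

(K is a triangulation of the Klein bottle.)

H_0 = Z,  H_1 = Z ⊕ Z/2,  H_2 = 0.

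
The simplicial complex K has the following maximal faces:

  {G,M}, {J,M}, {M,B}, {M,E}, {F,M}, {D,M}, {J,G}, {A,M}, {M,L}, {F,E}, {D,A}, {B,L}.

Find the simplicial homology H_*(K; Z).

Fix the vertex order A < B < D < E < F < G < J < L < M and write every simplex with vertices in increasing order. Then dim K = 1 and the simplices of K are:

  0-simplices (9): A, B, D, E, F, G, J, L, M
  1-simplices (12): AD, AM, BL, BM, DM, EF, EM, FM, GJ, GM, JM, LM

so the chain groups are C_0 ≅ Z^9, C_1 ≅ Z^12.

∂_1: C_1 → C_0 maps an edge to its endpoints' difference, ∂[p,q] = q − p.
This gives a 9×12 integer matrix of rank 8; reducing to Smith normal form yields diagonal entries (1,1,1,1,1,1,1,1).

Reading off H_k = ker ∂_k / im ∂_{k+1}:

  H_0: rank C_0 − rank ∂_1 = 9 − 8 = 1, and the invariant factors of ∂_1 are all 1, so H_0 ≅ Z.
  H_1: rank ker ∂_1 − rank ∂_2 = (12 − 8) − 0 = 4, and there is no ∂_2, so H_1 ≅ Z^4.

H_0 ≅ Z,  H_1 ≅ Z^4.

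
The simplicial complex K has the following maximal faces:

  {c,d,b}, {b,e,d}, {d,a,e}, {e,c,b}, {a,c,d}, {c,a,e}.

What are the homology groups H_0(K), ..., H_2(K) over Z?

H_0 = Z,  H_1 = 0,  H_2 = Z.

We work with the vertex ordering a < b < c < d < e. The simplices of K, each written with vertices in increasing order, are:

  0-simplices (5): a, b, c, d, e
  1-simplices (9): ac, ad, ae, bc, bd, be, cd, ce, de
  2-simplices (6): acd, ace, ade, bcd, bce, bde

Hence C_0 ≅ Z^5, C_1 ≅ Z^9, C_2 ≅ Z^6.

Boundary ∂_1: C_1 → C_0 maps an edge to its endpoints' difference, ∂[p,q] = q − p. For instance
  ∂ad = d − a.
The 5×9 boundary matrix has rank 4 and Smith normal form diag(1,1,1,1).

Boundary ∂_2: C_2 → C_1 acts by ∂[p,q,r] = [q,r] − [p,r] + [p,q]. For instance
  ∂ace = ce − ae + ac,
  ∂acd = cd − ad + ac.
As a 9×6 matrix over Z this has rank 5, with invariant factors (1,1,1,1,1).

From H_k ≅ ker(∂_k) / im(∂_{k+1}) we obtain:

  H_0: rank C_0 − rank ∂_1 = 5 − 4 = 1, and the invariant factors of ∂_1 are all 1, so H_0 = Z.
  H_1: rank ker ∂_1 − rank ∂_2 = (9 − 4) − 5 = 0, and the invariant factors of ∂_2 are all 1, so H_1 = 0.
  H_2: rank ker ∂_2 − rank ∂_3 = (6 − 5) − 0 = 1, and there is no ∂_3, so H_2 = Z.

As a check, the Euler characteristic is 5 − 9 + 6 = 2, which agrees with 1 − 0 + 1 = 2.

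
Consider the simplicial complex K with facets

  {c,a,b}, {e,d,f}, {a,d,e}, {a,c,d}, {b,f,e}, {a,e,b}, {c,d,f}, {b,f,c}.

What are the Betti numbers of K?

b_0 = 1, b_1 = 0, b_2 = 1.

K has 6 vertices, 12 edges, 8 triangles.
rank ∂_0 = 0, rank ∂_1 = 5 ⇒ b_0 = 6 − 0 − 5 = 1; all invariant factors of ∂_1 are 1 so no torsion. So H_0 = Z.
rank ∂_1 = 5, rank ∂_2 = 7 ⇒ b_1 = 12 − 5 − 7 = 0; all invariant factors of ∂_2 are 1 so no torsion. So H_1 = 0.
rank ∂_2 = 7, rank ∂_3 = 0 ⇒ b_2 = 8 − 7 − 0 = 1. So H_2 = Z.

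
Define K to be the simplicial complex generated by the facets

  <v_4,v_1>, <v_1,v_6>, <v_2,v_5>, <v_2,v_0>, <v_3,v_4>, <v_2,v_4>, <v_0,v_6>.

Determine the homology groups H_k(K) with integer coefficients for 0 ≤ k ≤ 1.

H_0 ≅ Z,  H_1 ≅ Z.

Take the total order v_0 < v_1 < v_2 < v_3 < v_4 < v_5 < v_6 on the vertex set. Then K (dimension 1) consists of the simplices:

  0-simplices (7): [v_0], [v_1], [v_2], [v_3], [v_4], [v_5], [v_6]
  1-simplices (7): [v_0,v_2], [v_0,v_6], [v_1,v_4], [v_1,v_6], [v_2,v_4], [v_2,v_5], [v_3,v_4]

Hence C_0 ≅ Z^7, C_1 ≅ Z^7.

∂_1: C_1 → C_0 maps an edge to its endpoints' difference, ∂[p,q] = q − p. For instance
  ∂[v_0,v_2] = [v_2] − [v_0].
The resulting 7×7 matrix has rank 6, and its Smith normal form has invariant factors (1,1,1,1,1,1).

Now H_k = ker ∂_k / im ∂_{k+1}, so:

  H_0: rank C_0 − rank ∂_1 = 7 − 6 = 1, and the invariant factors of ∂_1 are all 1, so H_0 ≅ Z.
  H_1: rank ker ∂_1 − rank ∂_2 = (7 − 6) − 0 = 1, and there is no ∂_2, so H_1 ≅ Z.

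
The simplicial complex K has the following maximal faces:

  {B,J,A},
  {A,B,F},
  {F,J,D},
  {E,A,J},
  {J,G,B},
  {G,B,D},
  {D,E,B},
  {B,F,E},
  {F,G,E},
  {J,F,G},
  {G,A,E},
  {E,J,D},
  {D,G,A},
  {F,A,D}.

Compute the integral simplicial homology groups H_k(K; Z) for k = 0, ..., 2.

Order the vertices as A < B < D < E < F < G < J. Listing each simplex with vertices in this order, K has dimension 2 with simplices:

  0-simplices (7): A, B, D, E, F, G, J
  1-simplices (21): AB, AD, AE, AF, AG, AJ, BD, BE, BF, BG, BJ, DE, DF, DG, DJ, EF, EG, EJ, FG, FJ, GJ
  2-simplices (14): ABF, ABJ, ADF, ADG, AEG, AEJ, BDE, BDG, BEF, BGJ, DEJ, DFJ, EFG, FGJ

Hence C_0 ≅ Z^7, C_1 ≅ Z^21, C_2 ≅ Z^14.

∂_1: C_1 → C_0 is given by ∂[p,q] = [q] − [p]. For instance
  ∂AF = F − A.
The 7×21 boundary matrix has rank 6 and Smith normal form diag(1,1,1,1,1,1).

∂_2: C_2 → C_1 sends each 2-simplex [p,q,r] to [q,r] − [p,r] + [p,q]. For instance
  ∂DEJ = EJ − DJ + DE,
  ∂AEG = EG − AG + AE.
The 21×14 boundary matrix has rank 13 and Smith normal form diag(1,1,1,1,1,1,1,1,1,1,1,1,1).

Reading off H_k = ker ∂_k / im ∂_{k+1}:

  H_0: rank C_0 − rank ∂_1 = 7 − 6 = 1, and the invariant factors of ∂_1 are all 1, so H_0 ≅ Z.
  H_1: rank ker ∂_1 − rank ∂_2 = (21 − 6) − 13 = 2, and the invariant factors of ∂_2 are all 1, so H_1 ≅ Z^2.
  H_2: rank ker ∂_2 − rank ∂_3 = (14 − 13) − 0 = 1, and there is no ∂_3, so H_2 ≅ Z.

As a check, the Euler characteristic is 7 − 21 + 14 = 0, which agrees with 1 − 2 + 1 = 0.
(K is a triangulation of the torus T^2.)

H_0 = Z,  H_1 = Z^2,  H_2 = Z.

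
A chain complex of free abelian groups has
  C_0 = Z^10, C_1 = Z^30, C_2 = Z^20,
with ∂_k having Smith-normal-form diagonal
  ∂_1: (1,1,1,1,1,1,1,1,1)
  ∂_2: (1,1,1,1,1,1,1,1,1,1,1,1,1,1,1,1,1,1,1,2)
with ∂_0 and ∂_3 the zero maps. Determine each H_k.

H_0 = Z,  H_1 = Z ⊕ Z/2,  H_2 = 0.

H_0: b_0 = 10 − 0 − 9 = 1; torsion from ∂_1 factors > 1: none. So H_0 = Z.
H_1: b_1 = 30 − 9 − 20 = 1; torsion from ∂_2 factors > 1: [2]. So H_1 = Z ⊕ Z/2.
H_2: b_2 = 20 − 20 − 0 = 0; torsion from ∂_3 factors > 1: none. So H_2 = 0.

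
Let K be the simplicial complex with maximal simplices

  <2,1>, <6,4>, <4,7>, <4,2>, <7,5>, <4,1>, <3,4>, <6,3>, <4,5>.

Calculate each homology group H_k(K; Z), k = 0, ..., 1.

H_0 = Z,  H_1 = Z^3.

K has 7 vertices, 9 edges.
rank ∂_0 = 0, rank ∂_1 = 6 ⇒ b_0 = 7 − 0 − 6 = 1; all invariant factors of ∂_1 are 1 so no torsion. So H_0 ≅ Z.
rank ∂_1 = 6, rank ∂_2 = 0 ⇒ b_1 = 9 − 6 − 0 = 3. So H_1 ≅ Z^3.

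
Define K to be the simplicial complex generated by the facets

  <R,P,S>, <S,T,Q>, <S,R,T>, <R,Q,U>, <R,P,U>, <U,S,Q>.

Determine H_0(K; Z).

Order the vertices as P < Q < R < S < T < U. Listing each simplex with vertices in this order, K has dimension 2 with simplices:

  0-simplices (6): P, Q, R, S, T, U
  1-simplices (12): PR, PS, PU, QR, QS, QT, QU, RS, RT, RU, ST, SU
  2-simplices (6): PRS, PRU, QRU, QST, QSU, RST

Hence C_0 ≅ Z^6, C_1 ≅ Z^12, C_2 ≅ Z^6.

Boundary ∂_1: C_1 → C_0 maps an edge to its endpoints' difference, ∂[p,q] = q − p. For instance
  ∂SU = U − S.
The 6×12 boundary matrix has rank 5 and Smith normal form diag(1,1,1,1,1).

∂_2: C_2 → C_1 acts by ∂[p,q,r] = [q,r] − [p,r] + [p,q]. For instance
  ∂RST = ST − RT + RS,
  ∂QST = ST − QT + QS.
The resulting 12×6 matrix has rank 6, and its Smith normal form has invariant factors (1,1,1,1,1,1).

Computing H_k = (kernel of ∂_k) / (image of ∂_{k+1}):

  H_0: rank C_0 − rank ∂_1 = 6 − 5 = 1, and the invariant factors of ∂_1 are all 1, so H_0 = Z.

H_0 ≅ Z.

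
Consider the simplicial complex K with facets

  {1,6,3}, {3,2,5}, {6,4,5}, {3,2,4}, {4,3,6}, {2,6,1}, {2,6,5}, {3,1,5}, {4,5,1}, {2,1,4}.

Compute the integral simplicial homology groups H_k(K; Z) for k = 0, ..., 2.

Order the vertices as 1 < 2 < 3 < 4 < 5 < 6. Listing each simplex with vertices in this order, K has dimension 2 with simplices:

  0-simplices (6): [1], [2], [3], [4], [5], [6]
  1-simplices (15): [1,2], [1,3], [1,4], [1,5], [1,6], [2,3], [2,4], [2,5], [2,6], [3,4], [3,5], [3,6], [4,5], [4,6], [5,6]
  2-simplices (10): [1,2,4], [1,2,6], [1,3,5], [1,3,6], [1,4,5], [2,3,4], [2,3,5], [2,5,6], [3,4,6], [4,5,6]

giving chain groups C_0 ≅ Z^6, C_1 ≅ Z^15, C_2 ≅ Z^10.

The boundary map ∂_1: C_1 → C_0 maps an edge to its endpoints' difference, ∂[p,q] = q − p.
As a 6×15 matrix over Z this has rank 5, with invariant factors (1,1,1,1,1).

The boundary map ∂_2: C_2 → C_1 acts by ∂[p,q,r] = [q,r] − [p,r] + [p,q]. For instance
  ∂[2,3,4] = [3,4] − [2,4] + [2,3],
  ∂[1,2,6] = [2,6] − [1,6] + [1,2].
As a 15×10 matrix over Z this has rank 10, with invariant factors (1,1,1,1,1,1,1,1,1,2).

Now H_k = ker ∂_k / im ∂_{k+1}, so:

  H_0: rank C_0 − rank ∂_1 = 6 − 5 = 1, and the invariant factors of ∂_1 are all 1, so H_0 ≅ Z.
  H_1: rank ker ∂_1 − rank ∂_2 = (15 − 5) − 10 = 0, and ∂_2 has invariant factor 2 > 1, so H_1 ≅ Z/2.
  H_2: rank ker ∂_2 − rank ∂_3 = (10 − 10) − 0 = 0, and there is no ∂_3, so H_2 ≅ 0.

H_0 ≅ Z,  H_1 ≅ Z/2,  H_2 = 0.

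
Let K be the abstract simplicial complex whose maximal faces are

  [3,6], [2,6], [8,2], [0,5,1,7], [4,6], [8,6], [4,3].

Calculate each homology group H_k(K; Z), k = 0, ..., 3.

H_0 ≅ Z^2,  H_1 ≅ Z^2,  H_2 = 0,  H_3 = 0.

Take the total order 0 < 1 < 2 < 3 < 4 < 5 < 6 < 7 < 8 on the vertex set. Then K (dimension 3) consists of the simplices:

  0-simplices (9): [0], [1], [2], [3], [4], [5], [6], [7], [8]
  1-simplices (12): [0,1], [0,5], [0,7], [1,5], [1,7], [2,6], [2,8], [3,4], [3,6], [4,6], [5,7], [6,8]
  2-simplices (4): [0,1,5], [0,1,7], [0,5,7], [1,5,7]
  3-simplices (1): [0,1,5,7]

so the chain groups are C_0 ≅ Z^9, C_1 ≅ Z^12, C_2 ≅ Z^4, C_3 ≅ Z^1.

The boundary map ∂_1: C_1 → C_0 is given by ∂[p,q] = [q] − [p]. For instance
  ∂[3,6] = [6] − [3].
The resulting 9×12 matrix has rank 7, and its Smith normal form has invariant factors (1,1,1,1,1,1,1).

∂_2: C_2 → C_1 sends each 2-simplex [p,q,r] to [q,r] − [p,r] + [p,q]. For instance
  ∂[0,5,7] = [5,7] − [0,7] + [0,5],
  ∂[0,1,5] = [1,5] − [0,5] + [0,1].
This gives a 12×4 integer matrix of rank 3; reducing to Smith normal form yields diagonal entries (1,1,1).

Boundary ∂_3: C_3 → C_2 sends each 3-simplex σ to the alternating sum Σ_i (−1)^i (σ with its i-th vertex removed). For instance
  ∂[0,1,5,7] = [1,5,7] − [0,5,7] + [0,1,7] − [0,1,5].
The resulting 4×1 matrix has rank 1, and its Smith normal form has invariant factors (1).

Computing H_k = (kernel of ∂_k) / (image of ∂_{k+1}):

  H_0: rank C_0 − rank ∂_1 = 9 − 7 = 2, and the invariant factors of ∂_1 are all 1, so H_0 = Z^2.
  H_1: rank ker ∂_1 − rank ∂_2 = (12 − 7) − 3 = 2, and the invariant factors of ∂_2 are all 1, so H_1 = Z^2.
  H_2: rank ker ∂_2 − rank ∂_3 = (4 − 3) − 1 = 0, and the invariant factors of ∂_3 are all 1, so H_2 = 0.
  H_3: rank ker ∂_3 − rank ∂_4 = (1 − 1) − 0 = 0, and there is no ∂_4, so H_3 = 0.

As a check, the Euler characteristic is 9 − 12 + 4 − 1 = 0, which agrees with 2 − 2 + 0 − 0 = 0.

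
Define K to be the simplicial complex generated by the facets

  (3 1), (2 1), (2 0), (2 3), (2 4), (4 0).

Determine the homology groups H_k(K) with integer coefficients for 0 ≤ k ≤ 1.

H_0 = Z,  H_1 = Z^2.

Fix the vertex order 0 < 1 < 2 < 3 < 4 and write every simplex with vertices in increasing order. Then dim K = 1 and the simplices of K are:

  0-simplices (5): [0], [1], [2], [3], [4]
  1-simplices (6): [0,2], [0,4], [1,2], [1,3], [2,3], [2,4]

so the chain groups are C_0 ≅ Z^5, C_1 ≅ Z^6.

Boundary ∂_1: C_1 → C_0 sends each edge [p,q] (with p < q) to q − p. For instance
  ∂[2,3] = [3] − [2].
This gives a 5×6 integer matrix of rank 4; reducing to Smith normal form yields diagonal entries (1,1,1,1).

Computing H_k = (kernel of ∂_k) / (image of ∂_{k+1}):

  H_0: rank C_0 − rank ∂_1 = 5 − 4 = 1, and the invariant factors of ∂_1 are all 1, so H_0 = Z.
  H_1: rank ker ∂_1 − rank ∂_2 = (6 − 4) − 0 = 2, and there is no ∂_2, so H_1 = Z^2.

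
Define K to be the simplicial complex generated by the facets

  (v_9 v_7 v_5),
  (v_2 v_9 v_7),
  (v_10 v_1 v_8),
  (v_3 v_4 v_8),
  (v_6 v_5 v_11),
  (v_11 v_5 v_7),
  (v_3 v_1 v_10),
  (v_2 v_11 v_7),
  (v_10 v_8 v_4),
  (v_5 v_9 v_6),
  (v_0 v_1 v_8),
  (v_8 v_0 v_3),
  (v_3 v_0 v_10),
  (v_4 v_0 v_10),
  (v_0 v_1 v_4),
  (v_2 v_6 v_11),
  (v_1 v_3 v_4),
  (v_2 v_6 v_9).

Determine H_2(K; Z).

Order the vertices as v_0 < v_1 < v_2 < v_3 < v_4 < v_5 < v_6 < v_7 < v_8 < v_9 < v_10 < v_11. Listing each simplex with vertices in this order, K has dimension 2 with simplices:

  0-simplices (12): [v_0], [v_1], [v_2], [v_3], [v_4], [v_5], [v_6], [v_7], [v_8], [v_9], [v_10], [v_11]
  1-simplices (27): (27 of them)
  2-simplices (18): (18 of them)

so the chain groups are C_0 ≅ Z^12, C_1 ≅ Z^27, C_2 ≅ Z^18.

∂_1: C_1 → C_0 sends each edge [p,q] (with p < q) to q − p. For instance
  ∂[v_3,v_10] = [v_10] − [v_3].
The resulting 12×27 matrix has rank 10, and its Smith normal form has invariant factors (1,1,1,1,1,1,1,1,1,1).

The boundary map ∂_2: C_2 → C_1 maps a triangle to the signed sum of its edges. For instance
  ∂[v_0,v_3,v_8] = [v_3,v_8] − [v_0,v_8] + [v_0,v_3],
  ∂[v_5,v_7,v_9] = [v_7,v_9] − [v_5,v_9] + [v_5,v_7].
As a 27×18 matrix over Z this has rank 17, with invariant factors (1,1,1,1,1,1,1,1,1,1,1,1,1,1,1,1,2).

From H_k ≅ ker(∂_k) / im(∂_{k+1}) we obtain:

  H_2: rank ker ∂_2 − rank ∂_3 = (18 − 17) − 0 = 1, and there is no ∂_3, so H_2 = Z.

H_2 ≅ Z.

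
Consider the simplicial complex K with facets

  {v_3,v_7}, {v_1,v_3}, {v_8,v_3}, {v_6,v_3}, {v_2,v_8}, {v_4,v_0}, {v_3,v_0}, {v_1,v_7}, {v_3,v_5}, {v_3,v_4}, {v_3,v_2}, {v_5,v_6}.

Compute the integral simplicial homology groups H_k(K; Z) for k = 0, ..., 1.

H_0 ≅ Z,  H_1 ≅ Z^4.

Order the vertices as v_0 < v_1 < v_2 < v_3 < v_4 < v_5 < v_6 < v_7 < v_8. Listing each simplex with vertices in this order, K has dimension 1 with simplices:

  0-simplices (9): [v_0], [v_1], [v_2], [v_3], [v_4], [v_5], [v_6], [v_7], [v_8]
  1-simplices (12): [v_0,v_3], [v_0,v_4], [v_1,v_3], [v_1,v_7], [v_2,v_3], [v_2,v_8], [v_3,v_4], [v_3,v_5], [v_3,v_6], [v_3,v_7], [v_3,v_8], [v_5,v_6]

Hence C_0 ≅ Z^9, C_1 ≅ Z^12.

∂_1: C_1 → C_0 sends each edge [p,q] (with p < q) to q − p.
The resulting 9×12 matrix has rank 8, and its Smith normal form has invariant factors (1,1,1,1,1,1,1,1).

Now H_k = ker ∂_k / im ∂_{k+1}, so:

  H_0: rank C_0 − rank ∂_1 = 9 − 8 = 1, and the invariant factors of ∂_1 are all 1, so H_0 = Z.
  H_1: rank ker ∂_1 − rank ∂_2 = (12 − 8) − 0 = 4, and there is no ∂_2, so H_1 = Z^4.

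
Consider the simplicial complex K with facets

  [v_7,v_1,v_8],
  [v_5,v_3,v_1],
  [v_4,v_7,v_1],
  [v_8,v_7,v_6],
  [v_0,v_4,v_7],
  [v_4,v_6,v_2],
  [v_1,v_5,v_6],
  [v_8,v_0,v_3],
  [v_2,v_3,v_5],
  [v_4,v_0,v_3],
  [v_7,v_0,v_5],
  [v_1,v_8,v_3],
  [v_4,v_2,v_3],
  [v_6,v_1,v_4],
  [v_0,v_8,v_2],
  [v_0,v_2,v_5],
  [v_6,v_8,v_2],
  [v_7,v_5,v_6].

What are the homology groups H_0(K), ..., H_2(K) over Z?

Fix the vertex order v_0 < v_1 < v_2 < v_3 < v_4 < v_5 < v_6 < v_7 < v_8 and write every simplex with vertices in increasing order. Then dim K = 2 and the simplices of K are:

  0-simplices (9): [v_0], [v_1], [v_2], [v_3], [v_4], [v_5], [v_6], [v_7], [v_8]
  1-simplices (27): (27 of them)
  2-simplices (18): (18 of them)

so the chain groups are C_0 ≅ Z^9, C_1 ≅ Z^27, C_2 ≅ Z^18.

∂_1: C_1 → C_0 sends each edge [p,q] (with p < q) to q − p.
The resulting 9×27 matrix has rank 8, and its Smith normal form has invariant factors (1,1,1,1,1,1,1,1).

Boundary ∂_2: C_2 → C_1 sends each 2-simplex [p,q,r] to [q,r] − [p,r] + [p,q]. For instance
  ∂[v_1,v_3,v_8] = [v_3,v_8] − [v_1,v_8] + [v_1,v_3],
  ∂[v_2,v_3,v_4] = [v_3,v_4] − [v_2,v_4] + [v_2,v_3].
As a 27×18 matrix over Z this has rank 18, with invariant factors (1,1,1,1,1,1,1,1,1,1,1,1,1,1,1,1,1,2).

Reading off H_k = ker ∂_k / im ∂_{k+1}:

  H_0: rank C_0 − rank ∂_1 = 9 − 8 = 1, and the invariant factors of ∂_1 are all 1, so H_0 = Z.
  H_1: rank ker ∂_1 − rank ∂_2 = (27 − 8) − 18 = 1, and ∂_2 has invariant factor 2 > 1, so H_1 = Z ⊕ Z/2.
  H_2: rank ker ∂_2 − rank ∂_3 = (18 − 18) − 0 = 0, and there is no ∂_3, so H_2 = 0.

(K is a triangulation of the Klein bottle.)

H_0 = Z,  H_1 = Z ⊕ Z/2,  H_2 = 0.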